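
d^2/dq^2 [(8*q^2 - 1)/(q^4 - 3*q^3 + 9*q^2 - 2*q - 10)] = 2*(24*q^8 - 72*q^7 - 10*q^6 + 141*q^5 + 681*q^4 - 1316*q^3 + 1839*q^2 + 144*q + 706)/(q^12 - 9*q^11 + 54*q^10 - 195*q^9 + 492*q^8 - 711*q^7 + 255*q^6 + 1218*q^5 - 2382*q^4 + 172*q^3 + 2580*q^2 - 600*q - 1000)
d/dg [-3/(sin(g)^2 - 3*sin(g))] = 3*(2*sin(g) - 3)*cos(g)/((sin(g) - 3)^2*sin(g)^2)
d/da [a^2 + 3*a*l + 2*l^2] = 2*a + 3*l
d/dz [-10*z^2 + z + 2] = 1 - 20*z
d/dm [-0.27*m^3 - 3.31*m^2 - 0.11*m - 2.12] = -0.81*m^2 - 6.62*m - 0.11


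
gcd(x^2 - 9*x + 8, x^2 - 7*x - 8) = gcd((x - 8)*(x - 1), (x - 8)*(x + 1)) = x - 8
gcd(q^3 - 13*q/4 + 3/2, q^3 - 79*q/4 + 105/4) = q - 3/2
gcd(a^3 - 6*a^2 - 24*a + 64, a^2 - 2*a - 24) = a + 4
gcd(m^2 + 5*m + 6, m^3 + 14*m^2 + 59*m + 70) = m + 2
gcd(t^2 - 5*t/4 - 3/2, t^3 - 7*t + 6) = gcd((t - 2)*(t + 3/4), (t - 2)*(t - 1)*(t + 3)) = t - 2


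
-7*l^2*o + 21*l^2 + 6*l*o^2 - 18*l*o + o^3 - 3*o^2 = (-l + o)*(7*l + o)*(o - 3)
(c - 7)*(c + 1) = c^2 - 6*c - 7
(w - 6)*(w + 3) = w^2 - 3*w - 18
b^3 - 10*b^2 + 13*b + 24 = (b - 8)*(b - 3)*(b + 1)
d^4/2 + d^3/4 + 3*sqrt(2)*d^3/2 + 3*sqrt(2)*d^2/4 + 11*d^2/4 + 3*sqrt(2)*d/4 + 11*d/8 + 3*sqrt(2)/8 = (d/2 + sqrt(2)/2)*(d + 1/2)*(d + sqrt(2)/2)*(d + 3*sqrt(2)/2)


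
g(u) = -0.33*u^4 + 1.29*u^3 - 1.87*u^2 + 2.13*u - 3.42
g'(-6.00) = 449.01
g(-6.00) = -789.84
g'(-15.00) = 5383.98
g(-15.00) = -21516.12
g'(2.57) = -4.33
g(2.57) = -2.80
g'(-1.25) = 15.43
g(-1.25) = -12.33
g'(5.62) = -130.96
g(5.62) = -150.73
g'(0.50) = 1.06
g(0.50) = -2.68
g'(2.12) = -0.98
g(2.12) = -1.68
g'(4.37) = -50.47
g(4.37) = -42.52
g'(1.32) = 0.90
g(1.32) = -1.90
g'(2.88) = -8.07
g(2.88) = -4.68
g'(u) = -1.32*u^3 + 3.87*u^2 - 3.74*u + 2.13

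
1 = 1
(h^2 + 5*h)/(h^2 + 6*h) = (h + 5)/(h + 6)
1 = 1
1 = 1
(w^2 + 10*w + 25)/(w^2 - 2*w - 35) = (w + 5)/(w - 7)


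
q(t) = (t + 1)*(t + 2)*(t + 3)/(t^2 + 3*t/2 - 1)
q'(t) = (-2*t - 3/2)*(t + 1)*(t + 2)*(t + 3)/(t^2 + 3*t/2 - 1)^2 + (t + 1)*(t + 2)/(t^2 + 3*t/2 - 1) + (t + 1)*(t + 3)/(t^2 + 3*t/2 - 1) + (t + 2)*(t + 3)/(t^2 + 3*t/2 - 1) = 4*(t^2 - t - 5)/(4*t^2 - 4*t + 1)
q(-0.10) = -4.35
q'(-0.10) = -13.58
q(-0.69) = -0.60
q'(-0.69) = -2.71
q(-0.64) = -0.75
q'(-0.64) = -3.04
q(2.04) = 9.95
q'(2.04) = -1.21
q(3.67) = 9.83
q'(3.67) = 0.48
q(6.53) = 11.90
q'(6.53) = 0.86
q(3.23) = 9.65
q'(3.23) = 0.30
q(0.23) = -14.71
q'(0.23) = -71.02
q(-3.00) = 0.00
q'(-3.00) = 0.57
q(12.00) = 16.96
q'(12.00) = 0.96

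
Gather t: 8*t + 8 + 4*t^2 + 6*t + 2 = 4*t^2 + 14*t + 10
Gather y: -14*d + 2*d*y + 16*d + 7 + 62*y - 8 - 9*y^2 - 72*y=2*d - 9*y^2 + y*(2*d - 10) - 1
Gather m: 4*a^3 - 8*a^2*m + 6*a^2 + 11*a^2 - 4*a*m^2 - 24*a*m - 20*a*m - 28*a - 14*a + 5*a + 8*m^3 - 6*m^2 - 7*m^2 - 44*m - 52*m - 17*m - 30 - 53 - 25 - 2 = 4*a^3 + 17*a^2 - 37*a + 8*m^3 + m^2*(-4*a - 13) + m*(-8*a^2 - 44*a - 113) - 110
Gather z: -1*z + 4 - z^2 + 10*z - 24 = -z^2 + 9*z - 20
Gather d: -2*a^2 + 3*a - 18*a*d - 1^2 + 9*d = -2*a^2 + 3*a + d*(9 - 18*a) - 1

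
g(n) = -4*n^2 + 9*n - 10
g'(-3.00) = 33.00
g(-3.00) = -73.00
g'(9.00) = -63.00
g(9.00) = -253.00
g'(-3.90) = 40.20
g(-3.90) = -105.94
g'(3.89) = -22.12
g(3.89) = -35.52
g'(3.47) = -18.76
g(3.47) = -26.93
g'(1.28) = -1.24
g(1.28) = -5.03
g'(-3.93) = 40.44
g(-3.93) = -107.15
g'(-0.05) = 9.40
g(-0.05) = -10.46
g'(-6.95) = 64.60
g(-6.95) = -265.76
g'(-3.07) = 33.56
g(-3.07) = -75.33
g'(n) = 9 - 8*n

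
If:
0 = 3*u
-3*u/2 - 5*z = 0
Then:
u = 0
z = 0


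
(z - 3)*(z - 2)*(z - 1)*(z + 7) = z^4 + z^3 - 31*z^2 + 71*z - 42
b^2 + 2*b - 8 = (b - 2)*(b + 4)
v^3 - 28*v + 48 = (v - 4)*(v - 2)*(v + 6)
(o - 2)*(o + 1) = o^2 - o - 2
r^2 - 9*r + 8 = (r - 8)*(r - 1)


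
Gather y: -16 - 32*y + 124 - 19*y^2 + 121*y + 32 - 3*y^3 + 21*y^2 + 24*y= -3*y^3 + 2*y^2 + 113*y + 140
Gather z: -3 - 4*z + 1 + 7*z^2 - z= 7*z^2 - 5*z - 2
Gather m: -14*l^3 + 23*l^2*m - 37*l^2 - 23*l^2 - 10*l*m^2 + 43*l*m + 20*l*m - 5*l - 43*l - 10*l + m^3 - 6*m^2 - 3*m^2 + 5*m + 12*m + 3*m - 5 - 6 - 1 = -14*l^3 - 60*l^2 - 58*l + m^3 + m^2*(-10*l - 9) + m*(23*l^2 + 63*l + 20) - 12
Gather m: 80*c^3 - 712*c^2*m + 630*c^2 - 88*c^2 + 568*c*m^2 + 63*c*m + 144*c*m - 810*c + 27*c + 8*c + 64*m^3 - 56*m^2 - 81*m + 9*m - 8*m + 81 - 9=80*c^3 + 542*c^2 - 775*c + 64*m^3 + m^2*(568*c - 56) + m*(-712*c^2 + 207*c - 80) + 72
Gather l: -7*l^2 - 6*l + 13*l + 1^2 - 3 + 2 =-7*l^2 + 7*l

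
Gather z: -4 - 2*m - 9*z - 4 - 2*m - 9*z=-4*m - 18*z - 8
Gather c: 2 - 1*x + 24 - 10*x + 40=66 - 11*x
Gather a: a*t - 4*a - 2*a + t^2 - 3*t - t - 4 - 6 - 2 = a*(t - 6) + t^2 - 4*t - 12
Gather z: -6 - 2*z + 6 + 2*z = 0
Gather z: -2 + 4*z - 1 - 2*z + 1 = 2*z - 2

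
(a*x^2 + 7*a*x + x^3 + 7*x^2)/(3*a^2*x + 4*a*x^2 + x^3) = (x + 7)/(3*a + x)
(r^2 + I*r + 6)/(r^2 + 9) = (r - 2*I)/(r - 3*I)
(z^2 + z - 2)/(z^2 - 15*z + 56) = (z^2 + z - 2)/(z^2 - 15*z + 56)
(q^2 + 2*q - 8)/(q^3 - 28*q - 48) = (q - 2)/(q^2 - 4*q - 12)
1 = 1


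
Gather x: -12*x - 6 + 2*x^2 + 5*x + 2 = 2*x^2 - 7*x - 4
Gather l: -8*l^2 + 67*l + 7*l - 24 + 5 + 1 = -8*l^2 + 74*l - 18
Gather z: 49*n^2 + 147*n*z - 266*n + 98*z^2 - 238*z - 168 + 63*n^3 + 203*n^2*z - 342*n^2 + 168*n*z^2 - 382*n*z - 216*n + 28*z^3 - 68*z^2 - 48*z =63*n^3 - 293*n^2 - 482*n + 28*z^3 + z^2*(168*n + 30) + z*(203*n^2 - 235*n - 286) - 168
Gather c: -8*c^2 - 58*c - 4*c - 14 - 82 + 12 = -8*c^2 - 62*c - 84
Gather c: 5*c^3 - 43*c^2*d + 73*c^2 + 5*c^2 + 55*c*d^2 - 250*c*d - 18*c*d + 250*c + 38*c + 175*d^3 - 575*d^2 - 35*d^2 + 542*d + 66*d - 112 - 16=5*c^3 + c^2*(78 - 43*d) + c*(55*d^2 - 268*d + 288) + 175*d^3 - 610*d^2 + 608*d - 128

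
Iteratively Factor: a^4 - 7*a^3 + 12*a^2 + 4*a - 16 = (a - 2)*(a^3 - 5*a^2 + 2*a + 8) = (a - 2)*(a + 1)*(a^2 - 6*a + 8) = (a - 2)^2*(a + 1)*(a - 4)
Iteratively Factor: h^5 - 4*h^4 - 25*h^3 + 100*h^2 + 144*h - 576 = (h + 4)*(h^4 - 8*h^3 + 7*h^2 + 72*h - 144) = (h - 3)*(h + 4)*(h^3 - 5*h^2 - 8*h + 48) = (h - 4)*(h - 3)*(h + 4)*(h^2 - h - 12) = (h - 4)^2*(h - 3)*(h + 4)*(h + 3)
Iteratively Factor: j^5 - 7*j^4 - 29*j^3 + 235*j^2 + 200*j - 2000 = (j - 5)*(j^4 - 2*j^3 - 39*j^2 + 40*j + 400) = (j - 5)*(j + 4)*(j^3 - 6*j^2 - 15*j + 100) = (j - 5)^2*(j + 4)*(j^2 - j - 20) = (j - 5)^2*(j + 4)^2*(j - 5)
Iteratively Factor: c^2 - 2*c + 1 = (c - 1)*(c - 1)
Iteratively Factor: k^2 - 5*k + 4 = (k - 4)*(k - 1)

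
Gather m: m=m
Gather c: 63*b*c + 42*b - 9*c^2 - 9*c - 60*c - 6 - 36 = 42*b - 9*c^2 + c*(63*b - 69) - 42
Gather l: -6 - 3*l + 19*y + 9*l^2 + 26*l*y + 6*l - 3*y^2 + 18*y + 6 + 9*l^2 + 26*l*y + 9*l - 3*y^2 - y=18*l^2 + l*(52*y + 12) - 6*y^2 + 36*y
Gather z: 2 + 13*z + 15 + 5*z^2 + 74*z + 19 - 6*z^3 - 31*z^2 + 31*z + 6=-6*z^3 - 26*z^2 + 118*z + 42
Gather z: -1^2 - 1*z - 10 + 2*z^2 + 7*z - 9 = 2*z^2 + 6*z - 20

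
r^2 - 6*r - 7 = (r - 7)*(r + 1)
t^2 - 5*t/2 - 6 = (t - 4)*(t + 3/2)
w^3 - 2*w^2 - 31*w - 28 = (w - 7)*(w + 1)*(w + 4)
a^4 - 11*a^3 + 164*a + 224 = (a - 8)*(a - 7)*(a + 2)^2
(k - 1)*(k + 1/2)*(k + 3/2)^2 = k^4 + 5*k^3/2 + k^2/4 - 21*k/8 - 9/8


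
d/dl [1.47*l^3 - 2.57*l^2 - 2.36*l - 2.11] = 4.41*l^2 - 5.14*l - 2.36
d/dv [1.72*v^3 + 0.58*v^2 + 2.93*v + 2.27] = 5.16*v^2 + 1.16*v + 2.93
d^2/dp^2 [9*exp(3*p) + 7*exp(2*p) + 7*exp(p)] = (81*exp(2*p) + 28*exp(p) + 7)*exp(p)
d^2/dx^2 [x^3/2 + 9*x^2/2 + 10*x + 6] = 3*x + 9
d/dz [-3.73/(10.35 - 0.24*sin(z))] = -0.8952*cos(z)/(0.24*sin(z) - 10.35)^2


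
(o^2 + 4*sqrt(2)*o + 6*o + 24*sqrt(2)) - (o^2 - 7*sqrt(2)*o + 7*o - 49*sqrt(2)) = -o + 11*sqrt(2)*o + 73*sqrt(2)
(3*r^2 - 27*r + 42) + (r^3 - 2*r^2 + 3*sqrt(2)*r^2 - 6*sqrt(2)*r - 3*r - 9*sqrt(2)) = r^3 + r^2 + 3*sqrt(2)*r^2 - 30*r - 6*sqrt(2)*r - 9*sqrt(2) + 42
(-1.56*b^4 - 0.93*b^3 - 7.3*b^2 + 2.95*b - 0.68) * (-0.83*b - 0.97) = 1.2948*b^5 + 2.2851*b^4 + 6.9611*b^3 + 4.6325*b^2 - 2.2971*b + 0.6596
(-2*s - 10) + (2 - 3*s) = -5*s - 8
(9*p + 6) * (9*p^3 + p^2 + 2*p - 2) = 81*p^4 + 63*p^3 + 24*p^2 - 6*p - 12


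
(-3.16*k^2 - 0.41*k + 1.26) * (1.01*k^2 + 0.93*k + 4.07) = -3.1916*k^4 - 3.3529*k^3 - 11.9699*k^2 - 0.4969*k + 5.1282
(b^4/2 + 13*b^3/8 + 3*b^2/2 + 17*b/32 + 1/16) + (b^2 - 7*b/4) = b^4/2 + 13*b^3/8 + 5*b^2/2 - 39*b/32 + 1/16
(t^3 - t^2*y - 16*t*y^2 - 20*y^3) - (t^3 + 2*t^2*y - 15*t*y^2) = -3*t^2*y - t*y^2 - 20*y^3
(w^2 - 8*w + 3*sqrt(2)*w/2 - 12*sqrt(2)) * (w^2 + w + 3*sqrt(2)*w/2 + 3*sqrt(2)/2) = w^4 - 7*w^3 + 3*sqrt(2)*w^3 - 21*sqrt(2)*w^2 - 7*w^2/2 - 24*sqrt(2)*w - 63*w/2 - 36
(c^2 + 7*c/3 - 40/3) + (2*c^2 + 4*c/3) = 3*c^2 + 11*c/3 - 40/3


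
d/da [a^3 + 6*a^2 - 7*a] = 3*a^2 + 12*a - 7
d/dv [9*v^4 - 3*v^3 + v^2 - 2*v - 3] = 36*v^3 - 9*v^2 + 2*v - 2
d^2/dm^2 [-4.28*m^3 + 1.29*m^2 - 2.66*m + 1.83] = 2.58 - 25.68*m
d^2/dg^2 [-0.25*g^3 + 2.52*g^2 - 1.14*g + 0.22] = 5.04 - 1.5*g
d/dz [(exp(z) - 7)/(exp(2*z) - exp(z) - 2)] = (-(exp(z) - 7)*(2*exp(z) - 1) + exp(2*z) - exp(z) - 2)*exp(z)/(-exp(2*z) + exp(z) + 2)^2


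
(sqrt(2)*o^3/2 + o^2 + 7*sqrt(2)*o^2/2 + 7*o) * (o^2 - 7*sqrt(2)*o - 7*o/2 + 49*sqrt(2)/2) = sqrt(2)*o^5/2 - 6*o^4 + 7*sqrt(2)*o^4/4 - 77*sqrt(2)*o^3/4 - 21*o^3 - 49*sqrt(2)*o^2/2 + 147*o^2 + 343*sqrt(2)*o/2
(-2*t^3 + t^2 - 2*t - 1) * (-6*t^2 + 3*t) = 12*t^5 - 12*t^4 + 15*t^3 - 3*t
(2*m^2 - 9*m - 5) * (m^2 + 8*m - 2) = 2*m^4 + 7*m^3 - 81*m^2 - 22*m + 10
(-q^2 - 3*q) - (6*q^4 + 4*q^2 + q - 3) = -6*q^4 - 5*q^2 - 4*q + 3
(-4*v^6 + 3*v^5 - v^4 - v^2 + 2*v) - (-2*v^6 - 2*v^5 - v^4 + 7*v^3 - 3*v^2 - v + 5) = -2*v^6 + 5*v^5 - 7*v^3 + 2*v^2 + 3*v - 5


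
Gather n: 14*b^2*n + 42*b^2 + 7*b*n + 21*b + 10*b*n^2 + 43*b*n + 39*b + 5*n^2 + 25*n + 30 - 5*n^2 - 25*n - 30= 42*b^2 + 10*b*n^2 + 60*b + n*(14*b^2 + 50*b)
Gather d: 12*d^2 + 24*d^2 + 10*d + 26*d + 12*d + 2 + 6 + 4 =36*d^2 + 48*d + 12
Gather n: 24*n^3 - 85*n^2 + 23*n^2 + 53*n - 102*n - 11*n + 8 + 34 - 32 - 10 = 24*n^3 - 62*n^2 - 60*n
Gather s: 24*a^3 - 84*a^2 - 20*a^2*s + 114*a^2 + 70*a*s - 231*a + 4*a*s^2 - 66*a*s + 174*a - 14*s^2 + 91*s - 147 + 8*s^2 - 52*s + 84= 24*a^3 + 30*a^2 - 57*a + s^2*(4*a - 6) + s*(-20*a^2 + 4*a + 39) - 63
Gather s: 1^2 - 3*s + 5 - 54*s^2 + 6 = -54*s^2 - 3*s + 12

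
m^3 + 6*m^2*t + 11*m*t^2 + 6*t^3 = (m + t)*(m + 2*t)*(m + 3*t)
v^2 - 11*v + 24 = (v - 8)*(v - 3)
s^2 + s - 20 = (s - 4)*(s + 5)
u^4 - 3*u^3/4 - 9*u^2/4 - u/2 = u*(u - 2)*(u + 1/4)*(u + 1)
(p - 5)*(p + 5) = p^2 - 25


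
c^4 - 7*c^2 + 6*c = c*(c - 2)*(c - 1)*(c + 3)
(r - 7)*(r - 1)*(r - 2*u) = r^3 - 2*r^2*u - 8*r^2 + 16*r*u + 7*r - 14*u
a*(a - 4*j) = a^2 - 4*a*j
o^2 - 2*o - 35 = (o - 7)*(o + 5)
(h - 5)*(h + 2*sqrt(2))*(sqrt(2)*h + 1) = sqrt(2)*h^3 - 5*sqrt(2)*h^2 + 5*h^2 - 25*h + 2*sqrt(2)*h - 10*sqrt(2)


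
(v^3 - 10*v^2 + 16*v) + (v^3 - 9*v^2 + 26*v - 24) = 2*v^3 - 19*v^2 + 42*v - 24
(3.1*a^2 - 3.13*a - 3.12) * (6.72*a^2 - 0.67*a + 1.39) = 20.832*a^4 - 23.1106*a^3 - 14.5603*a^2 - 2.2603*a - 4.3368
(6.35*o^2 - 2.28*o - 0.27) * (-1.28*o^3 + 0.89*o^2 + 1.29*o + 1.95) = -8.128*o^5 + 8.5699*o^4 + 6.5079*o^3 + 9.201*o^2 - 4.7943*o - 0.5265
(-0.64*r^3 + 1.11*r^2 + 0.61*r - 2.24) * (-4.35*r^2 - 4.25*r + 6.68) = 2.784*r^5 - 2.1085*r^4 - 11.6462*r^3 + 14.5663*r^2 + 13.5948*r - 14.9632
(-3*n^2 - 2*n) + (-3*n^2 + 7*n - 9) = -6*n^2 + 5*n - 9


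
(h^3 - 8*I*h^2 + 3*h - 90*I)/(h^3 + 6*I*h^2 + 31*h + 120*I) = (h - 6*I)/(h + 8*I)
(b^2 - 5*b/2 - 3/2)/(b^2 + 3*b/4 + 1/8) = 4*(b - 3)/(4*b + 1)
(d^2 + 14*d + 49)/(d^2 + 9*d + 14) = (d + 7)/(d + 2)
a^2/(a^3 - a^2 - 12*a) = a/(a^2 - a - 12)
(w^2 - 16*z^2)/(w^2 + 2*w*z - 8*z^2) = (-w + 4*z)/(-w + 2*z)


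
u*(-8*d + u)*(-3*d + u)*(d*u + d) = 24*d^3*u^2 + 24*d^3*u - 11*d^2*u^3 - 11*d^2*u^2 + d*u^4 + d*u^3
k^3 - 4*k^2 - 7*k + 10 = (k - 5)*(k - 1)*(k + 2)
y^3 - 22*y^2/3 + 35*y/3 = y*(y - 5)*(y - 7/3)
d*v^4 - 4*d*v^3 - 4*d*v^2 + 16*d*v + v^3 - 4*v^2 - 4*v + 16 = (v - 4)*(v - 2)*(v + 2)*(d*v + 1)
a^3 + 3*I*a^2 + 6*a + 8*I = (a - 2*I)*(a + I)*(a + 4*I)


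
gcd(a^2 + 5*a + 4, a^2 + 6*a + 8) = a + 4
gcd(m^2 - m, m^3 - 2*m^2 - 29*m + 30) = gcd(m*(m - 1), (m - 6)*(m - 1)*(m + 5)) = m - 1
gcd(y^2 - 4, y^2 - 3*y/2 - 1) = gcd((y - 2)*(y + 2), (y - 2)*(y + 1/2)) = y - 2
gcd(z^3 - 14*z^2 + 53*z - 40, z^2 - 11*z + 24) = z - 8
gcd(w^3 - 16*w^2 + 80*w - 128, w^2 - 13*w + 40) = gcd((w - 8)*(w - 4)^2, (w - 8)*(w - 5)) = w - 8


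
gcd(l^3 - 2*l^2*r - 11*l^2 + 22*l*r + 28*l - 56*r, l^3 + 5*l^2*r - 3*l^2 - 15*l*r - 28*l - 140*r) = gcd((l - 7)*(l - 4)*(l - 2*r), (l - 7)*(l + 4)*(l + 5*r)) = l - 7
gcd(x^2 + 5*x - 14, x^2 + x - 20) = 1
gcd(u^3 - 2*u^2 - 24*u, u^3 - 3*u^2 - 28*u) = u^2 + 4*u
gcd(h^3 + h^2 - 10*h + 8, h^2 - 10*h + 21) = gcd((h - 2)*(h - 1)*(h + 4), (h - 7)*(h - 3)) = 1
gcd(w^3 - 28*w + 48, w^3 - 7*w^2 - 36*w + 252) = w + 6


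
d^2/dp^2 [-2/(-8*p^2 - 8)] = (3*p^2 - 1)/(2*(p^2 + 1)^3)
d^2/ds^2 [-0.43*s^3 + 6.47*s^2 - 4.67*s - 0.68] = 12.94 - 2.58*s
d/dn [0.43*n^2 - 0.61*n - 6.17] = 0.86*n - 0.61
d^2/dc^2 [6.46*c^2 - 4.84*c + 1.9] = 12.9200000000000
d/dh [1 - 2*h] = -2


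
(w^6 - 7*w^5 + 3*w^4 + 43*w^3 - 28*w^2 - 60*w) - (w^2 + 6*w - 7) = w^6 - 7*w^5 + 3*w^4 + 43*w^3 - 29*w^2 - 66*w + 7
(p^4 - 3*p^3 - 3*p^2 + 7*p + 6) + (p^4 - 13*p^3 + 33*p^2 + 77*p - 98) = 2*p^4 - 16*p^3 + 30*p^2 + 84*p - 92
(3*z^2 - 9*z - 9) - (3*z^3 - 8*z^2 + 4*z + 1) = -3*z^3 + 11*z^2 - 13*z - 10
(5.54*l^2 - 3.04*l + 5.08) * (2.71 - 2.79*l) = -15.4566*l^3 + 23.495*l^2 - 22.4116*l + 13.7668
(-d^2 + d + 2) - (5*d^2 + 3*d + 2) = -6*d^2 - 2*d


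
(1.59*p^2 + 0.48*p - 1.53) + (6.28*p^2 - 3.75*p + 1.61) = 7.87*p^2 - 3.27*p + 0.0800000000000001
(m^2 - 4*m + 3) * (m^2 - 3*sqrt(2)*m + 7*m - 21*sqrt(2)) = m^4 - 3*sqrt(2)*m^3 + 3*m^3 - 25*m^2 - 9*sqrt(2)*m^2 + 21*m + 75*sqrt(2)*m - 63*sqrt(2)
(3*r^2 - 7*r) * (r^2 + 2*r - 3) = 3*r^4 - r^3 - 23*r^2 + 21*r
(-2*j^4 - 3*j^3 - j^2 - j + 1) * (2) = -4*j^4 - 6*j^3 - 2*j^2 - 2*j + 2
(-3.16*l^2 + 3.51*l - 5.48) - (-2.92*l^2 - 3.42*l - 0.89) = -0.24*l^2 + 6.93*l - 4.59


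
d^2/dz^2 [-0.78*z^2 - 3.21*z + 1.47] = -1.56000000000000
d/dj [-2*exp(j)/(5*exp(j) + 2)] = -4*exp(j)/(5*exp(j) + 2)^2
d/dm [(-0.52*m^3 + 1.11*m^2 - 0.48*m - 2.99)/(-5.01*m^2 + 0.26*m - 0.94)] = (2.6052*m^4 - 0.2704*m^3 - 0.649799999999999*m^2 - 32.0466*m + 1.2286)/(25.1001*m^4 - 2.6052*m^3 + 9.4864*m^2 - 0.4888*m + 0.8836)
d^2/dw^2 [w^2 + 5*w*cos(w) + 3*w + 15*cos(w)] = -5*w*cos(w) - 10*sin(w) - 15*cos(w) + 2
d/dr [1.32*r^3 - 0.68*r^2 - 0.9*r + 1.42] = 3.96*r^2 - 1.36*r - 0.9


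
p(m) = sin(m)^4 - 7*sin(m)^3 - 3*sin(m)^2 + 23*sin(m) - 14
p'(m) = 4*sin(m)^3*cos(m) - 21*sin(m)^2*cos(m) - 6*sin(m)*cos(m) + 23*cos(m)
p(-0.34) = -21.73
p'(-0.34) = 21.23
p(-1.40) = -31.94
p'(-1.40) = 0.80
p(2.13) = -0.41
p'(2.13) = -2.79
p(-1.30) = -31.82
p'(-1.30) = 1.53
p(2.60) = -3.83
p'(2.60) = -12.75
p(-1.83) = -31.84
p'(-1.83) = -1.43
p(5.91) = -22.43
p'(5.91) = 20.67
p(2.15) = -0.47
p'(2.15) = -3.07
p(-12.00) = -3.52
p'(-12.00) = 12.11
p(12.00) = -26.04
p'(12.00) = 16.50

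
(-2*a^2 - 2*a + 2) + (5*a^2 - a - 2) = 3*a^2 - 3*a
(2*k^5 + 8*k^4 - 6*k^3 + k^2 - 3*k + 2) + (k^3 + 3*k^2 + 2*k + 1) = 2*k^5 + 8*k^4 - 5*k^3 + 4*k^2 - k + 3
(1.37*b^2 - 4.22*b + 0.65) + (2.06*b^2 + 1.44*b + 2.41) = 3.43*b^2 - 2.78*b + 3.06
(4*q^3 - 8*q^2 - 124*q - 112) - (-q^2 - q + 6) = 4*q^3 - 7*q^2 - 123*q - 118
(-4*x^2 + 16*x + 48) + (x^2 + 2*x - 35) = -3*x^2 + 18*x + 13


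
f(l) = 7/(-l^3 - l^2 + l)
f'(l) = 7*(3*l^2 + 2*l - 1)/(-l^3 - l^2 + l)^2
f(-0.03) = -226.74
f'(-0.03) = -7764.95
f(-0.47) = -11.92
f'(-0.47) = -25.94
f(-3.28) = 0.33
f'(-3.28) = 0.38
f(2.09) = -0.61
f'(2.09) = 0.88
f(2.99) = -0.21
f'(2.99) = 0.21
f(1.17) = -3.89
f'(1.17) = 11.76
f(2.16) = -0.56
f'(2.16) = 0.77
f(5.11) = -0.05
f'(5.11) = 0.03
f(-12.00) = 0.00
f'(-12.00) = 0.00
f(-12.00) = 0.00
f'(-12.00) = 0.00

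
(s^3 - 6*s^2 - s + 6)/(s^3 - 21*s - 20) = (s^2 - 7*s + 6)/(s^2 - s - 20)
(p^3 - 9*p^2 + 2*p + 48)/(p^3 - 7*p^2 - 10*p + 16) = (p - 3)/(p - 1)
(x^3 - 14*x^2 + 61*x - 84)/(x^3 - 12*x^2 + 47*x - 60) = (x - 7)/(x - 5)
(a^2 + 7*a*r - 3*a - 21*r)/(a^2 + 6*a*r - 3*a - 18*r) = (a + 7*r)/(a + 6*r)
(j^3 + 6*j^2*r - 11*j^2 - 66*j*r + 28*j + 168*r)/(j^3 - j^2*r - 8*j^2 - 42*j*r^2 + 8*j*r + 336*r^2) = (-j^2 + 11*j - 28)/(-j^2 + 7*j*r + 8*j - 56*r)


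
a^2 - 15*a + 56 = (a - 8)*(a - 7)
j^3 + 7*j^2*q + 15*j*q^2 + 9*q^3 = (j + q)*(j + 3*q)^2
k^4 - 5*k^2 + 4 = (k - 2)*(k - 1)*(k + 1)*(k + 2)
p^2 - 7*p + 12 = (p - 4)*(p - 3)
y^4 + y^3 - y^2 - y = y*(y - 1)*(y + 1)^2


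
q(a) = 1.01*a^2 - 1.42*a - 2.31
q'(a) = 2.02*a - 1.42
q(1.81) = -1.57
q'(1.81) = 2.24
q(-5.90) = 41.23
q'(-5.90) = -13.34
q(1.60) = -2.00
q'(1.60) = 1.81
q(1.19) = -2.57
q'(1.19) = 0.98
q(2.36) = -0.04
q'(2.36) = 3.35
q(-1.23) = 0.96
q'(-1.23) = -3.90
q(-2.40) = 6.92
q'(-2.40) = -6.27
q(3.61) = 5.73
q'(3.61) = 5.87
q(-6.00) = 42.57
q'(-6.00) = -13.54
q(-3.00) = 11.04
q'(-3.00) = -7.48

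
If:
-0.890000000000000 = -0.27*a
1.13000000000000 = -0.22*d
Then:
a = 3.30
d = -5.14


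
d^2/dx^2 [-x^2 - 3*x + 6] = -2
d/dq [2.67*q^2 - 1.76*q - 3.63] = 5.34*q - 1.76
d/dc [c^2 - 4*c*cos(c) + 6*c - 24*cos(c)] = 4*c*sin(c) + 2*c + 24*sin(c) - 4*cos(c) + 6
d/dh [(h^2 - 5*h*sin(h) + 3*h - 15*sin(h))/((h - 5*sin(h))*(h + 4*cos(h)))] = (4*h*sin(h) + 12*sin(h) + 4*cos(h) - 3)/(h + 4*cos(h))^2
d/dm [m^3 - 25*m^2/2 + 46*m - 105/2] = 3*m^2 - 25*m + 46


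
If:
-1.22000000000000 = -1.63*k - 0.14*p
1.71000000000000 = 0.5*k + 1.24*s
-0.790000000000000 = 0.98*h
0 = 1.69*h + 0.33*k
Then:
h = -0.81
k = 4.13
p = -39.35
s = -0.29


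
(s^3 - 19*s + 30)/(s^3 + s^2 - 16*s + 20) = (s - 3)/(s - 2)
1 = 1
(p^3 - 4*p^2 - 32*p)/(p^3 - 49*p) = (p^2 - 4*p - 32)/(p^2 - 49)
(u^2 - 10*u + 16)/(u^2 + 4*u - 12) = (u - 8)/(u + 6)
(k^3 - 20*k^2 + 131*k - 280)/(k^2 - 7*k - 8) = (k^2 - 12*k + 35)/(k + 1)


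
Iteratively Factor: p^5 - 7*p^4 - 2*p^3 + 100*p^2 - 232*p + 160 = (p - 2)*(p^4 - 5*p^3 - 12*p^2 + 76*p - 80) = (p - 2)^2*(p^3 - 3*p^2 - 18*p + 40) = (p - 2)^3*(p^2 - p - 20) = (p - 5)*(p - 2)^3*(p + 4)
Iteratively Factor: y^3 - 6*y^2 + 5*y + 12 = (y - 3)*(y^2 - 3*y - 4) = (y - 3)*(y + 1)*(y - 4)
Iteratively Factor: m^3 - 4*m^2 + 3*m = (m - 1)*(m^2 - 3*m) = (m - 3)*(m - 1)*(m)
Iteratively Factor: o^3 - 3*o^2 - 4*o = (o + 1)*(o^2 - 4*o) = (o - 4)*(o + 1)*(o)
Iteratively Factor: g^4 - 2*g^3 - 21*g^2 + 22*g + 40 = (g - 5)*(g^3 + 3*g^2 - 6*g - 8) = (g - 5)*(g + 4)*(g^2 - g - 2) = (g - 5)*(g - 2)*(g + 4)*(g + 1)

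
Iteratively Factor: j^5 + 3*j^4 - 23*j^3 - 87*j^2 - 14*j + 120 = (j + 2)*(j^4 + j^3 - 25*j^2 - 37*j + 60) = (j + 2)*(j + 4)*(j^3 - 3*j^2 - 13*j + 15) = (j - 5)*(j + 2)*(j + 4)*(j^2 + 2*j - 3) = (j - 5)*(j + 2)*(j + 3)*(j + 4)*(j - 1)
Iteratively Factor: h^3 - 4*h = (h)*(h^2 - 4) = h*(h - 2)*(h + 2)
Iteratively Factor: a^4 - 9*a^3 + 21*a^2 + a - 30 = (a - 2)*(a^3 - 7*a^2 + 7*a + 15) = (a - 5)*(a - 2)*(a^2 - 2*a - 3) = (a - 5)*(a - 2)*(a + 1)*(a - 3)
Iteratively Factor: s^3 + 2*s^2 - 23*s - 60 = (s + 4)*(s^2 - 2*s - 15) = (s - 5)*(s + 4)*(s + 3)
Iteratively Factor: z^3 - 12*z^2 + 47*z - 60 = (z - 4)*(z^2 - 8*z + 15) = (z - 4)*(z - 3)*(z - 5)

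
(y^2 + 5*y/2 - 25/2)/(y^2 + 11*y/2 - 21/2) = (2*y^2 + 5*y - 25)/(2*y^2 + 11*y - 21)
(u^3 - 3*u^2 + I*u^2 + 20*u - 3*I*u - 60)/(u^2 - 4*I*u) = u - 3 + 5*I - 15*I/u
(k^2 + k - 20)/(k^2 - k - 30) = (k - 4)/(k - 6)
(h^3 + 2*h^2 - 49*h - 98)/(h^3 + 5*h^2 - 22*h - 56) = (h - 7)/(h - 4)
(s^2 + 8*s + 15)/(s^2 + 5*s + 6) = (s + 5)/(s + 2)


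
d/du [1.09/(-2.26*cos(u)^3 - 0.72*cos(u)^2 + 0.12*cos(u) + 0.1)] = (-7.3902*cos(u)^2 - 1.5696*cos(u) + 0.1308)*sin(u)/(2.26*cos(u)^3 + 0.72*cos(u)^2 - 0.12*cos(u) - 0.1)^2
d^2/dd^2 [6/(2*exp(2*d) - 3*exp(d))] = 6*((3 - 8*exp(d))*(2*exp(d) - 3) + 2*(4*exp(d) - 3)^2)*exp(-d)/(2*exp(d) - 3)^3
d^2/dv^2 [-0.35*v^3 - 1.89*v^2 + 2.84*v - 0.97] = -2.1*v - 3.78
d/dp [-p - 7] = -1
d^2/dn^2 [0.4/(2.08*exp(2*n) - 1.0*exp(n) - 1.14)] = ((0.4 - 3.328*exp(n))*(-2.08*exp(2*n) + 1.0*exp(n) + 1.14) - 0.4*(4.16*exp(n) - 1.0)*(8.32*exp(n) - 2.0)*exp(n))*exp(n)/(-2.08*exp(2*n) + 1.0*exp(n) + 1.14)^3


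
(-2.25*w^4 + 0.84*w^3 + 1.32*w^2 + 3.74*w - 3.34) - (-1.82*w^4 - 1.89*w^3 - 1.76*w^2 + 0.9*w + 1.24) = -0.43*w^4 + 2.73*w^3 + 3.08*w^2 + 2.84*w - 4.58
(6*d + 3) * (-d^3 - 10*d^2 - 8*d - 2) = -6*d^4 - 63*d^3 - 78*d^2 - 36*d - 6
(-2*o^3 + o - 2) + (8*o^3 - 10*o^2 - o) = 6*o^3 - 10*o^2 - 2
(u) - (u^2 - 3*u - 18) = -u^2 + 4*u + 18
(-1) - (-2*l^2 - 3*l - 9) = 2*l^2 + 3*l + 8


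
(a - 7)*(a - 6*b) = a^2 - 6*a*b - 7*a + 42*b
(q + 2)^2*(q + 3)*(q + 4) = q^4 + 11*q^3 + 44*q^2 + 76*q + 48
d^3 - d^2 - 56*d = d*(d - 8)*(d + 7)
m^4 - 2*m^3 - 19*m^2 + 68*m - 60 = (m - 3)*(m - 2)^2*(m + 5)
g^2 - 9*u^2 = (g - 3*u)*(g + 3*u)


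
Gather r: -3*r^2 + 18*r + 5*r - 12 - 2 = -3*r^2 + 23*r - 14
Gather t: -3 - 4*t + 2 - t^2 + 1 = -t^2 - 4*t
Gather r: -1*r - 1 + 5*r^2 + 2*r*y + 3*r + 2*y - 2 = 5*r^2 + r*(2*y + 2) + 2*y - 3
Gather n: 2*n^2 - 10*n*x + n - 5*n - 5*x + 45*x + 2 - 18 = 2*n^2 + n*(-10*x - 4) + 40*x - 16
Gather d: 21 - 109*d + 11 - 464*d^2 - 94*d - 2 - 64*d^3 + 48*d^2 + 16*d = -64*d^3 - 416*d^2 - 187*d + 30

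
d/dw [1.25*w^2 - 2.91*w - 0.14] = 2.5*w - 2.91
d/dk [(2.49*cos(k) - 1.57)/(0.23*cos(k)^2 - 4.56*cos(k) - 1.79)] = (0.5727*cos(k)^2 - 0.722200000000001*cos(k) + 11.6163)*sin(k)/(0.0529*cos(k)^4 - 2.0976*cos(k)^3 + 19.9702*cos(k)^2 + 16.3248*cos(k) + 3.2041)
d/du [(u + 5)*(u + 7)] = 2*u + 12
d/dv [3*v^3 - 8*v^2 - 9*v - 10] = 9*v^2 - 16*v - 9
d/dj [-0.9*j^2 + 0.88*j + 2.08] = 0.88 - 1.8*j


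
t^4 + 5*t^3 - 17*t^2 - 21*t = t*(t - 3)*(t + 1)*(t + 7)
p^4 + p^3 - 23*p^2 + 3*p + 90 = (p - 3)^2*(p + 2)*(p + 5)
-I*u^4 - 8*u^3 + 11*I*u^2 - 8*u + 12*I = (u - 6*I)*(u - 2*I)*(u - I)*(-I*u + 1)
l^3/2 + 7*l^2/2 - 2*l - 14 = (l/2 + 1)*(l - 2)*(l + 7)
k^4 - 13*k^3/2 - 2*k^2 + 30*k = k*(k - 6)*(k - 5/2)*(k + 2)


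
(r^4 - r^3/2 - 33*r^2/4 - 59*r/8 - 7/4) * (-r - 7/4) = -r^5 - 5*r^4/4 + 73*r^3/8 + 349*r^2/16 + 469*r/32 + 49/16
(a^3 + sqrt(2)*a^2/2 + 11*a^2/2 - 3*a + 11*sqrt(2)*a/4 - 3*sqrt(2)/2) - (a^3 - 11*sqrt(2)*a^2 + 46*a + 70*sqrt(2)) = 11*a^2/2 + 23*sqrt(2)*a^2/2 - 49*a + 11*sqrt(2)*a/4 - 143*sqrt(2)/2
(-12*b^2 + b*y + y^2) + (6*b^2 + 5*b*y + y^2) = -6*b^2 + 6*b*y + 2*y^2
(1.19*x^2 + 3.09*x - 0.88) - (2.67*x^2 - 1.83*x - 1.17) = -1.48*x^2 + 4.92*x + 0.29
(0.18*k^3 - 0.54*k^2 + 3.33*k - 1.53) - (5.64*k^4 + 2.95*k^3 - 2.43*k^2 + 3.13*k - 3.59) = -5.64*k^4 - 2.77*k^3 + 1.89*k^2 + 0.2*k + 2.06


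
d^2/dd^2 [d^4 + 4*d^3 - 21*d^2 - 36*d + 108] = 12*d^2 + 24*d - 42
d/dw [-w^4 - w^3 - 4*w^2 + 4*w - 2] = -4*w^3 - 3*w^2 - 8*w + 4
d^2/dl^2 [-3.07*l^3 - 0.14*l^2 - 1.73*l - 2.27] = -18.42*l - 0.28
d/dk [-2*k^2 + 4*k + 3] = 4 - 4*k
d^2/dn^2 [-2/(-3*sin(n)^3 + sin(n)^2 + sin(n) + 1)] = 2*(-81*sin(n)^4 - 48*sin(n)^3 + 62*sin(n)^2 - 16*sin(n) - 25)*sin(n)/((sin(n) - 1)^2*(3*sin(n)^2 + 2*sin(n) + 1)^3)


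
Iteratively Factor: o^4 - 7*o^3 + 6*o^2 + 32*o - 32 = (o + 2)*(o^3 - 9*o^2 + 24*o - 16) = (o - 4)*(o + 2)*(o^2 - 5*o + 4) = (o - 4)*(o - 1)*(o + 2)*(o - 4)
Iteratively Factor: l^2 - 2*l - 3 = (l + 1)*(l - 3)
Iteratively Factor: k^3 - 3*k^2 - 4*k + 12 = (k - 3)*(k^2 - 4) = (k - 3)*(k + 2)*(k - 2)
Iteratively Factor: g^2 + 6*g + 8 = (g + 4)*(g + 2)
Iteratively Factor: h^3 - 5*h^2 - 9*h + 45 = (h - 3)*(h^2 - 2*h - 15) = (h - 3)*(h + 3)*(h - 5)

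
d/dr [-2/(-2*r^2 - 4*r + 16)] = 2*(-r - 1)/(r^2 + 2*r - 8)^2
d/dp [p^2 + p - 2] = 2*p + 1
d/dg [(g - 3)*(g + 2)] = 2*g - 1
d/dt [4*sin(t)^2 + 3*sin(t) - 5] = (8*sin(t) + 3)*cos(t)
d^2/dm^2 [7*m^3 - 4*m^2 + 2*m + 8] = 42*m - 8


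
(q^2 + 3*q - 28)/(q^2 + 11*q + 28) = (q - 4)/(q + 4)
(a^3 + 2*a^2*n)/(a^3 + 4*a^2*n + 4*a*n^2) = a/(a + 2*n)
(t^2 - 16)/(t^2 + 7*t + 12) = (t - 4)/(t + 3)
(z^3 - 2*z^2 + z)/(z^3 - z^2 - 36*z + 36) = z*(z - 1)/(z^2 - 36)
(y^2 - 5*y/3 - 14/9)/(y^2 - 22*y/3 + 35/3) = (y + 2/3)/(y - 5)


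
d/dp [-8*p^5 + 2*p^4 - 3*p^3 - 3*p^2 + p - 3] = -40*p^4 + 8*p^3 - 9*p^2 - 6*p + 1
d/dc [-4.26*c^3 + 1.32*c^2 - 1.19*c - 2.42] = -12.78*c^2 + 2.64*c - 1.19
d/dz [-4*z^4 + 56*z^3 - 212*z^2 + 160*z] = -16*z^3 + 168*z^2 - 424*z + 160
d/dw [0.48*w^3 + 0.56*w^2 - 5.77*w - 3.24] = 1.44*w^2 + 1.12*w - 5.77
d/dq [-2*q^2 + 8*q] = 8 - 4*q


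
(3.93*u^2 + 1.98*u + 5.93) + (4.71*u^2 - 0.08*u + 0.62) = 8.64*u^2 + 1.9*u + 6.55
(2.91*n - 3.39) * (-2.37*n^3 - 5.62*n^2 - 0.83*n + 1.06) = -6.8967*n^4 - 8.3199*n^3 + 16.6365*n^2 + 5.8983*n - 3.5934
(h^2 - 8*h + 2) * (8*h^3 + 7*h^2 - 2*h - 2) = 8*h^5 - 57*h^4 - 42*h^3 + 28*h^2 + 12*h - 4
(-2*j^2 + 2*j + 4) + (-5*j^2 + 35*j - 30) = -7*j^2 + 37*j - 26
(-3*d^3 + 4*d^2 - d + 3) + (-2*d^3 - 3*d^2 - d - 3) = -5*d^3 + d^2 - 2*d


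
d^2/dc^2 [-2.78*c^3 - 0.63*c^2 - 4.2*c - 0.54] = -16.68*c - 1.26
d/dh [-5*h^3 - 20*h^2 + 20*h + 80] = -15*h^2 - 40*h + 20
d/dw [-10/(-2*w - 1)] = -20/(2*w + 1)^2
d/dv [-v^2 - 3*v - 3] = -2*v - 3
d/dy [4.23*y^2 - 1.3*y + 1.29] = 8.46*y - 1.3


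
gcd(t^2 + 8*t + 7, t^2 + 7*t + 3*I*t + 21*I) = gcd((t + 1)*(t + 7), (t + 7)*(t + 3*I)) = t + 7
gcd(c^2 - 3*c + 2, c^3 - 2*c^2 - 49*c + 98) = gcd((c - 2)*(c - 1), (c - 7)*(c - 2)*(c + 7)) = c - 2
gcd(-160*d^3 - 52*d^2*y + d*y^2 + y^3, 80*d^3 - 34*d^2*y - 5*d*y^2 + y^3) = -40*d^2 - 3*d*y + y^2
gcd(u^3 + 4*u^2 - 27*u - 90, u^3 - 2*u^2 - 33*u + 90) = u^2 + u - 30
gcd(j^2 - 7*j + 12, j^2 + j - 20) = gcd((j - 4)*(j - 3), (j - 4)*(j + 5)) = j - 4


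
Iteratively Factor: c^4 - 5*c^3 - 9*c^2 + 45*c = (c - 3)*(c^3 - 2*c^2 - 15*c) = (c - 3)*(c + 3)*(c^2 - 5*c) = (c - 5)*(c - 3)*(c + 3)*(c)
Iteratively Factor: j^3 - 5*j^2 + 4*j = (j)*(j^2 - 5*j + 4) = j*(j - 1)*(j - 4)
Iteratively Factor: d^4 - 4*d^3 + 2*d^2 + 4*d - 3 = (d - 3)*(d^3 - d^2 - d + 1) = (d - 3)*(d - 1)*(d^2 - 1) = (d - 3)*(d - 1)*(d + 1)*(d - 1)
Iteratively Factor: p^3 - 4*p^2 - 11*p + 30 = (p - 5)*(p^2 + p - 6) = (p - 5)*(p - 2)*(p + 3)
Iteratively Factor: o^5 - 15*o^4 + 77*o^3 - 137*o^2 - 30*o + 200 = (o - 4)*(o^4 - 11*o^3 + 33*o^2 - 5*o - 50) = (o - 4)*(o + 1)*(o^3 - 12*o^2 + 45*o - 50) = (o - 5)*(o - 4)*(o + 1)*(o^2 - 7*o + 10) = (o - 5)^2*(o - 4)*(o + 1)*(o - 2)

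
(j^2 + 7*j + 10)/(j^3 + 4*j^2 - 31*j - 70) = (j + 5)/(j^2 + 2*j - 35)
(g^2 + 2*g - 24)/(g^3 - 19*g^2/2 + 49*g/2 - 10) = 2*(g + 6)/(2*g^2 - 11*g + 5)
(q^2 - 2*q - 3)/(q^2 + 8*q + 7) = (q - 3)/(q + 7)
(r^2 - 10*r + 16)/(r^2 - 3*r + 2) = (r - 8)/(r - 1)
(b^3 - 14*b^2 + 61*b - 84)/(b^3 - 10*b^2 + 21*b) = (b - 4)/b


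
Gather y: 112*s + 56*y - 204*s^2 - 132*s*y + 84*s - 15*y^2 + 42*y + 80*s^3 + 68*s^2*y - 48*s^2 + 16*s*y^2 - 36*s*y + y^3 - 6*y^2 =80*s^3 - 252*s^2 + 196*s + y^3 + y^2*(16*s - 21) + y*(68*s^2 - 168*s + 98)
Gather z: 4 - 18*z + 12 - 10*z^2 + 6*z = -10*z^2 - 12*z + 16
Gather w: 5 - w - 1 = 4 - w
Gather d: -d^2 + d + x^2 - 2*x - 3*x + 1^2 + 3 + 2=-d^2 + d + x^2 - 5*x + 6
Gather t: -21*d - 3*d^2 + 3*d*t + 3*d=-3*d^2 + 3*d*t - 18*d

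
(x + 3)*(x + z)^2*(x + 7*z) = x^4 + 9*x^3*z + 3*x^3 + 15*x^2*z^2 + 27*x^2*z + 7*x*z^3 + 45*x*z^2 + 21*z^3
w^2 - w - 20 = (w - 5)*(w + 4)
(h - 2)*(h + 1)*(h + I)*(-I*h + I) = -I*h^4 + h^3 + 2*I*h^3 - 2*h^2 + I*h^2 - h - 2*I*h + 2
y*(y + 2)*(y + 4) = y^3 + 6*y^2 + 8*y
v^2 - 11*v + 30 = (v - 6)*(v - 5)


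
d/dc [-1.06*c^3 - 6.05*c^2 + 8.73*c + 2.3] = -3.18*c^2 - 12.1*c + 8.73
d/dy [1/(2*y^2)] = -1/y^3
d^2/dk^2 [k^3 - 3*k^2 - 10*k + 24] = 6*k - 6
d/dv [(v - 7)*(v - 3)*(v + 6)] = 3*v^2 - 8*v - 39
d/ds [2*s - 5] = 2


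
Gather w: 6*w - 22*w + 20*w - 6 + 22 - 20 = 4*w - 4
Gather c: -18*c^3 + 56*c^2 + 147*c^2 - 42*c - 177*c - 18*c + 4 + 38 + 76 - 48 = -18*c^3 + 203*c^2 - 237*c + 70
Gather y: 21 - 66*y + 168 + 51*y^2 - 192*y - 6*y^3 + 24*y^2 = -6*y^3 + 75*y^2 - 258*y + 189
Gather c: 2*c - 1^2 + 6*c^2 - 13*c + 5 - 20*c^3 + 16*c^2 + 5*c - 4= -20*c^3 + 22*c^2 - 6*c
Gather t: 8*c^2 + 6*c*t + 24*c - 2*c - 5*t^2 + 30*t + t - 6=8*c^2 + 22*c - 5*t^2 + t*(6*c + 31) - 6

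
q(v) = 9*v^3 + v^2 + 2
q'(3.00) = 249.00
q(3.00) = 254.00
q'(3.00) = 249.00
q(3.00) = 254.00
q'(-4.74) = 597.15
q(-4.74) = -934.00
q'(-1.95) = 98.77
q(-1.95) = -60.93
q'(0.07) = 0.27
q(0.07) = 2.01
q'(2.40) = 160.32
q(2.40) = 132.18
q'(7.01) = 1340.80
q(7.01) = 3151.39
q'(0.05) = 0.17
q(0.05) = 2.00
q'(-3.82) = 386.35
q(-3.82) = -485.09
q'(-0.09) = 0.04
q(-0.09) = 2.00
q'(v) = 27*v^2 + 2*v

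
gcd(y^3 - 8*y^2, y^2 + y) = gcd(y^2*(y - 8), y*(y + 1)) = y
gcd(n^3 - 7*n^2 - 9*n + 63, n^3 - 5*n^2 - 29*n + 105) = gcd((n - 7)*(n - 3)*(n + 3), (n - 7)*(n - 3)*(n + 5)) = n^2 - 10*n + 21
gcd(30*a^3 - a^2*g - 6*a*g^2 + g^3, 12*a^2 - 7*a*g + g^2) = 3*a - g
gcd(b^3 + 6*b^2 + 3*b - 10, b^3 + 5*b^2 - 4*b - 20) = b^2 + 7*b + 10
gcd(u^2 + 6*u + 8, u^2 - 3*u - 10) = u + 2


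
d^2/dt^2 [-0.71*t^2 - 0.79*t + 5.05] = -1.42000000000000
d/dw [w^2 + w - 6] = 2*w + 1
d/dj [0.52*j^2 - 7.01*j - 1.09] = 1.04*j - 7.01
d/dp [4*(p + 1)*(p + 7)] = 8*p + 32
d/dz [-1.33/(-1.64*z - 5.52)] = -2.1812/(1.64*z + 5.52)^2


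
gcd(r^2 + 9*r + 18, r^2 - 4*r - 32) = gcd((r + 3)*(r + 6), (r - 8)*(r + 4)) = 1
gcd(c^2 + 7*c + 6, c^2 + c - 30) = c + 6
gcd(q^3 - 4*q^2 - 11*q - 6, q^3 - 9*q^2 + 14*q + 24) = q^2 - 5*q - 6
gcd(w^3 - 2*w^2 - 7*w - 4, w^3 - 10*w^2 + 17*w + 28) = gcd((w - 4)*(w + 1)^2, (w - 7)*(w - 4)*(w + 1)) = w^2 - 3*w - 4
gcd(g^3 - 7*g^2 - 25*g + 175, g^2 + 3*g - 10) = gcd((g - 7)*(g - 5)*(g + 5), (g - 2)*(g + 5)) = g + 5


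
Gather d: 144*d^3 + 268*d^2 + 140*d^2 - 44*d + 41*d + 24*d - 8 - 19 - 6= 144*d^3 + 408*d^2 + 21*d - 33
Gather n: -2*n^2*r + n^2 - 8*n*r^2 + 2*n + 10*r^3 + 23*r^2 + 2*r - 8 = n^2*(1 - 2*r) + n*(2 - 8*r^2) + 10*r^3 + 23*r^2 + 2*r - 8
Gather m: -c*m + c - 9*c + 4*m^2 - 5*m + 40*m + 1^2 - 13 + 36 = -8*c + 4*m^2 + m*(35 - c) + 24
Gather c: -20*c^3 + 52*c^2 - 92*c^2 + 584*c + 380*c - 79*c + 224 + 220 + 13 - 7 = -20*c^3 - 40*c^2 + 885*c + 450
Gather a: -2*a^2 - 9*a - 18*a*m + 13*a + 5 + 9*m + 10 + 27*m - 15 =-2*a^2 + a*(4 - 18*m) + 36*m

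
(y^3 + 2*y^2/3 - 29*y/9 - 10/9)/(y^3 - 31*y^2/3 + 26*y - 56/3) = (9*y^3 + 6*y^2 - 29*y - 10)/(3*(3*y^3 - 31*y^2 + 78*y - 56))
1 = 1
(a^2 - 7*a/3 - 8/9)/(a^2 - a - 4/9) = (3*a - 8)/(3*a - 4)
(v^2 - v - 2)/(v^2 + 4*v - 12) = (v + 1)/(v + 6)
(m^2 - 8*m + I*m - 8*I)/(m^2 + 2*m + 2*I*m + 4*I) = (m^2 + m*(-8 + I) - 8*I)/(m^2 + 2*m*(1 + I) + 4*I)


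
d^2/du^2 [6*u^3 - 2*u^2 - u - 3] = 36*u - 4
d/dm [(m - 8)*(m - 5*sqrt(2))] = 2*m - 8 - 5*sqrt(2)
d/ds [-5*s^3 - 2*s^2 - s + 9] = -15*s^2 - 4*s - 1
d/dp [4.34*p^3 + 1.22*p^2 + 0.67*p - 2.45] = 13.02*p^2 + 2.44*p + 0.67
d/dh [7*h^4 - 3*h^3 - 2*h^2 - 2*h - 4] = 28*h^3 - 9*h^2 - 4*h - 2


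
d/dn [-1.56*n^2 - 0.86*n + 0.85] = -3.12*n - 0.86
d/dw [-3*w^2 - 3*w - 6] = -6*w - 3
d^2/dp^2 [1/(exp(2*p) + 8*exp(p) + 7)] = 4*(-(exp(p) + 2)*(exp(2*p) + 8*exp(p) + 7) + 2*(exp(p) + 4)^2*exp(p))*exp(p)/(exp(2*p) + 8*exp(p) + 7)^3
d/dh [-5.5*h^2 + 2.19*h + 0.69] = 2.19 - 11.0*h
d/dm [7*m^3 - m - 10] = 21*m^2 - 1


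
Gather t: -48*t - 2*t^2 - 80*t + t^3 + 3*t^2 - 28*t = t^3 + t^2 - 156*t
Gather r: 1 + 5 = 6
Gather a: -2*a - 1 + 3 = 2 - 2*a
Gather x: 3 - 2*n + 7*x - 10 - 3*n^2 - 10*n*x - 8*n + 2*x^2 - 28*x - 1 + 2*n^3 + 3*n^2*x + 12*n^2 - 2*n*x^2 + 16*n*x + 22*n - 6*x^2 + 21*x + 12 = 2*n^3 + 9*n^2 + 12*n + x^2*(-2*n - 4) + x*(3*n^2 + 6*n) + 4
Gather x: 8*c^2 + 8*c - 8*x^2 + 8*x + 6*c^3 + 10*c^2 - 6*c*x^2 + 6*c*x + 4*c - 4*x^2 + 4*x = 6*c^3 + 18*c^2 + 12*c + x^2*(-6*c - 12) + x*(6*c + 12)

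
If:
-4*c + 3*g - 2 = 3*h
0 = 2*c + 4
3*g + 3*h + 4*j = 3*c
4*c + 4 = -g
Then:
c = -2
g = 4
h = 6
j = -9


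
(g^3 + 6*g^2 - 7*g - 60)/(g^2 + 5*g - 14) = (g^3 + 6*g^2 - 7*g - 60)/(g^2 + 5*g - 14)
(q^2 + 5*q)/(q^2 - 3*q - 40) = q/(q - 8)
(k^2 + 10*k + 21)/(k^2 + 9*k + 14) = (k + 3)/(k + 2)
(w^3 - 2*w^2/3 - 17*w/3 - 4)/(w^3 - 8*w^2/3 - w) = (3*w^2 + 7*w + 4)/(w*(3*w + 1))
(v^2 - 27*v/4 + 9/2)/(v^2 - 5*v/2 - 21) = (4*v - 3)/(2*(2*v + 7))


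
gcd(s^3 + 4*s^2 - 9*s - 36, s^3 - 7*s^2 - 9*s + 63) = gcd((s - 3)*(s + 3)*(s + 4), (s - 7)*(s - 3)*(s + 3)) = s^2 - 9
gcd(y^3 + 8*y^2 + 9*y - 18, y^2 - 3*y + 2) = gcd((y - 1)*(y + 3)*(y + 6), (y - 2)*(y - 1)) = y - 1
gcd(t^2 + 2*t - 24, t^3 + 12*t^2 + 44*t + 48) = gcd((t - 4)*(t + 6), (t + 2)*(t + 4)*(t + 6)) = t + 6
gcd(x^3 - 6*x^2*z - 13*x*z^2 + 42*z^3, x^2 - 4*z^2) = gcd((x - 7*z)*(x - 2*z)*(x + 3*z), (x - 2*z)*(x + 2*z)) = x - 2*z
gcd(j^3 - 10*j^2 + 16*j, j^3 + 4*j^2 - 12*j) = j^2 - 2*j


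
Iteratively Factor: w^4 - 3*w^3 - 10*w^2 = (w)*(w^3 - 3*w^2 - 10*w) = w*(w + 2)*(w^2 - 5*w) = w*(w - 5)*(w + 2)*(w)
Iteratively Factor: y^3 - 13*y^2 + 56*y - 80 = (y - 4)*(y^2 - 9*y + 20) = (y - 5)*(y - 4)*(y - 4)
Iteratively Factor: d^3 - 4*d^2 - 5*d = (d + 1)*(d^2 - 5*d) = (d - 5)*(d + 1)*(d)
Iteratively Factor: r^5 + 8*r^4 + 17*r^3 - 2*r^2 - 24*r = (r)*(r^4 + 8*r^3 + 17*r^2 - 2*r - 24) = r*(r + 4)*(r^3 + 4*r^2 + r - 6) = r*(r + 3)*(r + 4)*(r^2 + r - 2) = r*(r + 2)*(r + 3)*(r + 4)*(r - 1)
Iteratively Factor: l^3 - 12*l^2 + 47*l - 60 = (l - 3)*(l^2 - 9*l + 20) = (l - 5)*(l - 3)*(l - 4)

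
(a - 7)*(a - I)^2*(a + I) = a^4 - 7*a^3 - I*a^3 + a^2 + 7*I*a^2 - 7*a - I*a + 7*I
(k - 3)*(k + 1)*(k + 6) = k^3 + 4*k^2 - 15*k - 18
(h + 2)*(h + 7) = h^2 + 9*h + 14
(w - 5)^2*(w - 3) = w^3 - 13*w^2 + 55*w - 75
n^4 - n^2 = n^2*(n - 1)*(n + 1)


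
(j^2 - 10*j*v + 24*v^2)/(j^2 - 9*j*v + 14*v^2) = (j^2 - 10*j*v + 24*v^2)/(j^2 - 9*j*v + 14*v^2)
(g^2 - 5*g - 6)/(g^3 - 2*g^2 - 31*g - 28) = (g - 6)/(g^2 - 3*g - 28)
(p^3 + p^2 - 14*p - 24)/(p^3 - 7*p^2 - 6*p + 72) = (p + 2)/(p - 6)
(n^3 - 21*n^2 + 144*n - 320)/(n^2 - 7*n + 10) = (n^2 - 16*n + 64)/(n - 2)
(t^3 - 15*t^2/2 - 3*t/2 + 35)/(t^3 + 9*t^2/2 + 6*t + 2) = (2*t^2 - 19*t + 35)/(2*t^2 + 5*t + 2)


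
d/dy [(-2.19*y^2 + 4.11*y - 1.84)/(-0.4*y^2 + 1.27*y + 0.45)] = (-1.1373*y^2 - 3.443*y + 4.1863)/(0.16*y^4 - 1.016*y^3 + 1.2529*y^2 + 1.143*y + 0.2025)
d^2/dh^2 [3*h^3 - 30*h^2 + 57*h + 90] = 18*h - 60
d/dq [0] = 0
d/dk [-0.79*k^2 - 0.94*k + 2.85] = -1.58*k - 0.94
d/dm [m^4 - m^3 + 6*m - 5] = 4*m^3 - 3*m^2 + 6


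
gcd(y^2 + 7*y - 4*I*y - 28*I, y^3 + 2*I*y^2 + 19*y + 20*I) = y - 4*I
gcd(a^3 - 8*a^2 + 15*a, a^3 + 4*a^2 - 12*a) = a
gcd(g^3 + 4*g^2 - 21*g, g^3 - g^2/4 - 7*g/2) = g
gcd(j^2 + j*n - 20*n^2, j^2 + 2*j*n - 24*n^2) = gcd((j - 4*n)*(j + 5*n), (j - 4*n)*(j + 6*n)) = j - 4*n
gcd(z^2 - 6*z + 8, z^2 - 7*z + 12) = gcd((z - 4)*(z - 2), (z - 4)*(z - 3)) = z - 4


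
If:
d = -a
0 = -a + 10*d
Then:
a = 0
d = 0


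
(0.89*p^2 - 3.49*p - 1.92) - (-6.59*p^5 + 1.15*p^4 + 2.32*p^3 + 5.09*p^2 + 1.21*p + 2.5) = 6.59*p^5 - 1.15*p^4 - 2.32*p^3 - 4.2*p^2 - 4.7*p - 4.42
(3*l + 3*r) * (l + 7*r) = 3*l^2 + 24*l*r + 21*r^2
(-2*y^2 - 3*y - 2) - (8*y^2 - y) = -10*y^2 - 2*y - 2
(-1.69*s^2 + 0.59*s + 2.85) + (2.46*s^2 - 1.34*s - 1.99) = 0.77*s^2 - 0.75*s + 0.86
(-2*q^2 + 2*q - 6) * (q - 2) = -2*q^3 + 6*q^2 - 10*q + 12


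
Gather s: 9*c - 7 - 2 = 9*c - 9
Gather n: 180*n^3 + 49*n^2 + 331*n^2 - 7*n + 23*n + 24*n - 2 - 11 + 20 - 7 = 180*n^3 + 380*n^2 + 40*n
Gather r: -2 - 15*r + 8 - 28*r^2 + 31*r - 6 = -28*r^2 + 16*r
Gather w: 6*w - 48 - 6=6*w - 54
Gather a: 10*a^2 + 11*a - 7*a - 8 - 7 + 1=10*a^2 + 4*a - 14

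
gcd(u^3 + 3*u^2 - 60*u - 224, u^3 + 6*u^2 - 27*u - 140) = u^2 + 11*u + 28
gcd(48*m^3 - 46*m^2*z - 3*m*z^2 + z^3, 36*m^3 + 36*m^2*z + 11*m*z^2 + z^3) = 6*m + z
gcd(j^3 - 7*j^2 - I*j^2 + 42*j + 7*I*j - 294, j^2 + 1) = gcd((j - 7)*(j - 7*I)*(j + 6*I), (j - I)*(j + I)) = 1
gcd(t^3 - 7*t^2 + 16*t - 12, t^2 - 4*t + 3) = t - 3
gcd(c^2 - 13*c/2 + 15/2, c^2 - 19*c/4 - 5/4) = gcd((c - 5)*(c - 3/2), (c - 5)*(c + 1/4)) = c - 5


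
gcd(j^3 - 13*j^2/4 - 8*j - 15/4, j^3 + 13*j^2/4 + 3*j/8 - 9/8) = j + 3/4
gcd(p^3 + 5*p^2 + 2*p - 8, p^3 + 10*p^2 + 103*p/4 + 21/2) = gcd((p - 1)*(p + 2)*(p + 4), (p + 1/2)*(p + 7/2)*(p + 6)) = 1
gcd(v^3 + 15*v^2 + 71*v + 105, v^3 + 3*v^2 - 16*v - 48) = v + 3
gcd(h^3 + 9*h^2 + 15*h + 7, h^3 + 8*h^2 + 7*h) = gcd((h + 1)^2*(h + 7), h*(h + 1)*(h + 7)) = h^2 + 8*h + 7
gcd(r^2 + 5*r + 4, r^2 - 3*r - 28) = r + 4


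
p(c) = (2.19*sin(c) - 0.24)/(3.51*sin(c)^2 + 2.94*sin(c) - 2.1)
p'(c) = (-7.02*sin(c)*cos(c) - 2.94*cos(c))*(2.19*sin(c) - 0.24)/(3.51*sin(c)^2 + 2.94*sin(c) - 2.1)^2 + 2.19*cos(c)/(3.51*sin(c)^2 + 2.94*sin(c) - 2.1)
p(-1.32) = 1.43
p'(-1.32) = -1.16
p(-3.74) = 1.48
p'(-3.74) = 9.91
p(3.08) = 0.06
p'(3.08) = 1.05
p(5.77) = 0.49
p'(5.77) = -0.79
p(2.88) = -0.30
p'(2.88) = 3.14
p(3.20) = 0.16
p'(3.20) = 0.79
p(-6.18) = 0.01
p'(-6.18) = -1.22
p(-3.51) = -0.94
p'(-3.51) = 11.64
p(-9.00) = 0.42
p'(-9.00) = 0.73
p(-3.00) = 0.22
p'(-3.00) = 0.71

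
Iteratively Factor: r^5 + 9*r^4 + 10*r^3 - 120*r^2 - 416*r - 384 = (r + 3)*(r^4 + 6*r^3 - 8*r^2 - 96*r - 128) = (r + 3)*(r + 4)*(r^3 + 2*r^2 - 16*r - 32) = (r - 4)*(r + 3)*(r + 4)*(r^2 + 6*r + 8) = (r - 4)*(r + 3)*(r + 4)^2*(r + 2)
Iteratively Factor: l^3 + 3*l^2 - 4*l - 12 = (l - 2)*(l^2 + 5*l + 6) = (l - 2)*(l + 3)*(l + 2)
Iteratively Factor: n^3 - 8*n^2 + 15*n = (n - 5)*(n^2 - 3*n) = (n - 5)*(n - 3)*(n)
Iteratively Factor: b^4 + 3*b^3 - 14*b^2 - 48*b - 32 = (b + 4)*(b^3 - b^2 - 10*b - 8) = (b + 2)*(b + 4)*(b^2 - 3*b - 4) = (b + 1)*(b + 2)*(b + 4)*(b - 4)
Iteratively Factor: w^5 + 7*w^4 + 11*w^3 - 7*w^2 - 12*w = (w + 3)*(w^4 + 4*w^3 - w^2 - 4*w) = (w + 3)*(w + 4)*(w^3 - w) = (w - 1)*(w + 3)*(w + 4)*(w^2 + w) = (w - 1)*(w + 1)*(w + 3)*(w + 4)*(w)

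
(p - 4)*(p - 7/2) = p^2 - 15*p/2 + 14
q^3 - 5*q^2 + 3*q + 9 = (q - 3)^2*(q + 1)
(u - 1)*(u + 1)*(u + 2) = u^3 + 2*u^2 - u - 2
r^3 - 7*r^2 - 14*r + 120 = (r - 6)*(r - 5)*(r + 4)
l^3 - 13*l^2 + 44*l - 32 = (l - 8)*(l - 4)*(l - 1)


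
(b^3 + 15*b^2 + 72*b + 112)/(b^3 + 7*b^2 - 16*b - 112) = (b + 4)/(b - 4)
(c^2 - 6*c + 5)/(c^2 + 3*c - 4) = (c - 5)/(c + 4)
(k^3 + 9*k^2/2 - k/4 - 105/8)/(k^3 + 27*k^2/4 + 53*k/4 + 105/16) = 2*(2*k - 3)/(4*k + 3)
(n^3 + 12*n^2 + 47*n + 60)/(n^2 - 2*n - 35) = (n^2 + 7*n + 12)/(n - 7)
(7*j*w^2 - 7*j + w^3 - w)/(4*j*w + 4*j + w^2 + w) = (7*j*w - 7*j + w^2 - w)/(4*j + w)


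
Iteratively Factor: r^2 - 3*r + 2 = (r - 1)*(r - 2)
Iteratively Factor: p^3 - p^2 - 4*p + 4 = (p - 2)*(p^2 + p - 2) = (p - 2)*(p - 1)*(p + 2)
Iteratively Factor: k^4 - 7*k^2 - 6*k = (k + 2)*(k^3 - 2*k^2 - 3*k) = k*(k + 2)*(k^2 - 2*k - 3) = k*(k - 3)*(k + 2)*(k + 1)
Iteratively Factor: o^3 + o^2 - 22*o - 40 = (o + 2)*(o^2 - o - 20) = (o - 5)*(o + 2)*(o + 4)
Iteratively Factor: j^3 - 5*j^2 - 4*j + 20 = (j + 2)*(j^2 - 7*j + 10) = (j - 2)*(j + 2)*(j - 5)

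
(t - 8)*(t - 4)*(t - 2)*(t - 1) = t^4 - 15*t^3 + 70*t^2 - 120*t + 64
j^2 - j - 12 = (j - 4)*(j + 3)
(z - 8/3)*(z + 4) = z^2 + 4*z/3 - 32/3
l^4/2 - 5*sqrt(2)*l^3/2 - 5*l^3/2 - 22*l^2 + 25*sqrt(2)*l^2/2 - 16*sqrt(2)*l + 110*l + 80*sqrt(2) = (l/2 + sqrt(2)/2)*(l - 5)*(l - 8*sqrt(2))*(l + 2*sqrt(2))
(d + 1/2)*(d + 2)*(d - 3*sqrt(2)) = d^3 - 3*sqrt(2)*d^2 + 5*d^2/2 - 15*sqrt(2)*d/2 + d - 3*sqrt(2)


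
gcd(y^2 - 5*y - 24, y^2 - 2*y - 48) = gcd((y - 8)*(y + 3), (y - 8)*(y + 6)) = y - 8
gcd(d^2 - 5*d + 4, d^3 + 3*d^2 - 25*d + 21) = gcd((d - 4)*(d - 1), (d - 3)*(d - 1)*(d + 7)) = d - 1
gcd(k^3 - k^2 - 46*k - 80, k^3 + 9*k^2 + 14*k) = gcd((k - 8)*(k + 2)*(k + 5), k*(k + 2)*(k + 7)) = k + 2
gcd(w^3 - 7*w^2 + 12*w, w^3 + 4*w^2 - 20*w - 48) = w - 4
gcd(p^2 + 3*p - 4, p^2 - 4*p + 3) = p - 1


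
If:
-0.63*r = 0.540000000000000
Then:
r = -0.86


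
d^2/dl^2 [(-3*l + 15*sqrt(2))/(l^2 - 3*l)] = 6*(l*(l - 3)*(3*l - 5*sqrt(2) - 3) - (l - 5*sqrt(2))*(2*l - 3)^2)/(l^3*(l - 3)^3)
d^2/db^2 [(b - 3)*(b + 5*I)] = 2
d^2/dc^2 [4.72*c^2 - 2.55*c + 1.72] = 9.44000000000000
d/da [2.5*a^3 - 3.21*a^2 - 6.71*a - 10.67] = 7.5*a^2 - 6.42*a - 6.71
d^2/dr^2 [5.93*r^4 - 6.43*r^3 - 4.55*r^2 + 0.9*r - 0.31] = 71.16*r^2 - 38.58*r - 9.1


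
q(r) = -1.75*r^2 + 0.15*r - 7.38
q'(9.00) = -31.35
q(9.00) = -147.78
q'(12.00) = -41.85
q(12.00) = -257.58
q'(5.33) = -18.50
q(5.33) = -56.30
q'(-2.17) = 7.74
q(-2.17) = -15.95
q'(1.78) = -6.08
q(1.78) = -12.66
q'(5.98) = -20.78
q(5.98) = -69.06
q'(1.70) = -5.80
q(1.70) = -12.18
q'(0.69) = -2.26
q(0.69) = -8.11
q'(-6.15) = 21.68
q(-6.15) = -74.49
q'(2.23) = -7.66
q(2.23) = -15.75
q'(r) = 0.15 - 3.5*r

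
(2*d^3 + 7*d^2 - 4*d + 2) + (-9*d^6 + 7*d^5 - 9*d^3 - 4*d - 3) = -9*d^6 + 7*d^5 - 7*d^3 + 7*d^2 - 8*d - 1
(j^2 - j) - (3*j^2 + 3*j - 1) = -2*j^2 - 4*j + 1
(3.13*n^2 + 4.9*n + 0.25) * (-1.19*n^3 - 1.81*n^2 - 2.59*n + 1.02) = -3.7247*n^5 - 11.4963*n^4 - 17.2732*n^3 - 9.9509*n^2 + 4.3505*n + 0.255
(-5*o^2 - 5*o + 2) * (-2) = 10*o^2 + 10*o - 4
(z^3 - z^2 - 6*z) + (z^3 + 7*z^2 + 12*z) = 2*z^3 + 6*z^2 + 6*z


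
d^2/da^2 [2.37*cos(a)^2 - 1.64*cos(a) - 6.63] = 1.64*cos(a) - 4.74*cos(2*a)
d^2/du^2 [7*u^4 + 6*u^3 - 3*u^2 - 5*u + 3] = 84*u^2 + 36*u - 6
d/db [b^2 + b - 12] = 2*b + 1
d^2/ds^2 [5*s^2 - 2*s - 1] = 10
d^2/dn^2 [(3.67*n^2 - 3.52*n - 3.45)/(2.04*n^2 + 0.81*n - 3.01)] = (-41.42628*n^3 + 49.066488*n^2 - 163.889928*n + 2.44105999999999)/(8.489664*n^6 + 10.112688*n^5 - 33.563916*n^4 - 29.310903*n^3 + 49.523229*n^2 + 22.016043*n - 27.270901)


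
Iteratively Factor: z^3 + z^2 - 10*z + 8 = (z - 1)*(z^2 + 2*z - 8) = (z - 2)*(z - 1)*(z + 4)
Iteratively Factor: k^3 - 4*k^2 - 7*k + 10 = (k + 2)*(k^2 - 6*k + 5) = (k - 1)*(k + 2)*(k - 5)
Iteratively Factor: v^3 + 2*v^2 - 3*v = (v + 3)*(v^2 - v) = (v - 1)*(v + 3)*(v)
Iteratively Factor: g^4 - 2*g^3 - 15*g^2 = (g)*(g^3 - 2*g^2 - 15*g) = g*(g - 5)*(g^2 + 3*g) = g*(g - 5)*(g + 3)*(g)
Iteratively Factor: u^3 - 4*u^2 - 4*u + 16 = (u - 2)*(u^2 - 2*u - 8) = (u - 2)*(u + 2)*(u - 4)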